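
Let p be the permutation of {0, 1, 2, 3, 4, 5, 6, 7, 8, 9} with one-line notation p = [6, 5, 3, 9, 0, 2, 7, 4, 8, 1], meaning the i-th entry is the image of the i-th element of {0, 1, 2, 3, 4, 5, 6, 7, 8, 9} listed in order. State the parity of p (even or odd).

odd

In disjoint-cycle form the cycle lengths are 5, 4, 1.
A cycle is odd iff its length is even; p has 1 even-length cycle, so sgn(p) = (−1)^1 and p is odd.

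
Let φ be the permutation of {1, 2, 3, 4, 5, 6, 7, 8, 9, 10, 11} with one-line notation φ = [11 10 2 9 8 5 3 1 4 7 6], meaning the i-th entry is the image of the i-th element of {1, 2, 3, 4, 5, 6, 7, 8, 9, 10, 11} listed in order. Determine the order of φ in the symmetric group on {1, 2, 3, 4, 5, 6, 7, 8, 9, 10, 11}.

Decomposing into disjoint cycles gives cycle lengths 5, 4, 2.
Since disjoint cycles commute, ord(φ) = lcm(5, 4, 2) = 20.

20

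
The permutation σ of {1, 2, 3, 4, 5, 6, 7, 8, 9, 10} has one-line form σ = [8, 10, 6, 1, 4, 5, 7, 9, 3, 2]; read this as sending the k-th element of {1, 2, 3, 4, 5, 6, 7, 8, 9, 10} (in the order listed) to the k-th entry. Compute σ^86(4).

Tracing 4 → 1 → … returns to 4 after 7 steps, so 4 lies in a 7-cycle (1 8 9 3 6 5 4).
On a 7-cycle, σ^7 is the identity, so σ^86 = σ^2 there (86 ≡ 2 mod 7).
Stepping 2 places around the cycle: 4 → 1 → 8.

8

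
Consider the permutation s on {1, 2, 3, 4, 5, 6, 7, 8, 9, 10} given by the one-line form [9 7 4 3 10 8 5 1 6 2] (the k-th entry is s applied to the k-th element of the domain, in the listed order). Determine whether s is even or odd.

odd

In disjoint-cycle form the cycle lengths are 4, 4, 2.
A cycle is odd iff its length is even; s has 3 even-length cycles, so sgn(s) = (−1)^3 and s is odd.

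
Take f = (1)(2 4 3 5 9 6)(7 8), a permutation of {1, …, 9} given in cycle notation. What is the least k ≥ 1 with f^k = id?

The cycle type of f is (6, 2, 1).
The order is lcm(6, 2) = 6.

6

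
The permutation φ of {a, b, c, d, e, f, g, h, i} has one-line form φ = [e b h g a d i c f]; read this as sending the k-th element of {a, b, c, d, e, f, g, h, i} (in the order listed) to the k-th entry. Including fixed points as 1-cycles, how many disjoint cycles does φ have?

The cycle decomposition is (a e)(b)(c h)(d g i f), which has 4 cycles (counting 1-cycles).

4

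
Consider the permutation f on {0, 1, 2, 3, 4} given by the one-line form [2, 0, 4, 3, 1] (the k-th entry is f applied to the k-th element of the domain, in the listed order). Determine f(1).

0

1 is element number 2 of the domain, and entry number 2 of the one-line form is 0, so f(1) = 0.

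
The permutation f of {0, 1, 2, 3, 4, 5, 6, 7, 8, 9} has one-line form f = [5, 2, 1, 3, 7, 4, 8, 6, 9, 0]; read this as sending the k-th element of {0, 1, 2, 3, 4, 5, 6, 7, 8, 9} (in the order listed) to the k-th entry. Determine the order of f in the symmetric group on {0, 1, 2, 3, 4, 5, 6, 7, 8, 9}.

The disjoint-cycle form of f has cycle lengths 7, 2, 1.
The order of f is the least common multiple of its cycle lengths: lcm(7, 2) = 14.

14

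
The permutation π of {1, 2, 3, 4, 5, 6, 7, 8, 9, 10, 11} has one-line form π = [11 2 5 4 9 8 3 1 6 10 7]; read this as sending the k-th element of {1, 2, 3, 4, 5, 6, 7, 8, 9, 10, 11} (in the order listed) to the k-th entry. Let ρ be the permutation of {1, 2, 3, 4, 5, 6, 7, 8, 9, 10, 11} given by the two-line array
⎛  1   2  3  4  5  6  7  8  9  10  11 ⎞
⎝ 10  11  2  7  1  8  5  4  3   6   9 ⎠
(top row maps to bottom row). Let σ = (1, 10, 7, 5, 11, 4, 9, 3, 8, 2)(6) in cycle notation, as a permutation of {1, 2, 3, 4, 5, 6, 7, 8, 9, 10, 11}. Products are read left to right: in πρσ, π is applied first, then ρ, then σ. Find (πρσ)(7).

1

(πρσ)(7) = σ(ρ(π(7))). π(7) = 3, then ρ(3) = 2, then σ(2) = 1, so the result is 1.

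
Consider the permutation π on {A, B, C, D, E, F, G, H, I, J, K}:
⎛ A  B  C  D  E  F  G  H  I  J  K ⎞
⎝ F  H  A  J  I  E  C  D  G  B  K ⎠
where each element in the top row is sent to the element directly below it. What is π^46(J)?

H

Tracing J → B → … returns to J after 4 steps, so J lies in a 4-cycle (B, H, D, J).
Powers repeat with period 4 on this cycle, and 46 mod 4 = 2, so π^46(J) = π^2(J).
Stepping 2 places around the cycle: J → B → H.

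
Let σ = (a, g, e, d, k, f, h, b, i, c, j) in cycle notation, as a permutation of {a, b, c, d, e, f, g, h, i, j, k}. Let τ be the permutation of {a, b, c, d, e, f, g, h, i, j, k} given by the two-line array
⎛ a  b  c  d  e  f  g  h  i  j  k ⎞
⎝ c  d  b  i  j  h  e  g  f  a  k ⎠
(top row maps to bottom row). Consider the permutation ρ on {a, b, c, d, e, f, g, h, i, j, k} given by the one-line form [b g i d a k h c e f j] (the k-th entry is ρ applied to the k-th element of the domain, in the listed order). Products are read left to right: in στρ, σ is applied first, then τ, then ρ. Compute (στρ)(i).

g

(στρ)(i) = ρ(τ(σ(i))). σ(i) = c, then τ(c) = b, then ρ(b) = g, so the result is g.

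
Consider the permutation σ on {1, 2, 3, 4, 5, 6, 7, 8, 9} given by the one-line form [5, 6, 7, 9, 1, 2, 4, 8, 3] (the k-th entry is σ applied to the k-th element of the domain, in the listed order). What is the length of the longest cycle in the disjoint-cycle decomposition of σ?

Decomposing into disjoint cycles gives (1, 5)(2, 6)(3, 7, 4, 9); the longest has length 4.

4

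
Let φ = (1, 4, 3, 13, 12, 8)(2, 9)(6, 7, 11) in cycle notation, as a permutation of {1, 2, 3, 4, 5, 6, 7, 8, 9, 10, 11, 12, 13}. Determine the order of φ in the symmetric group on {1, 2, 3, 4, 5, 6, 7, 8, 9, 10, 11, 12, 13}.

The disjoint cycles have lengths 6, 3, 2, 1, 1.
Since disjoint cycles commute, ord(φ) = lcm(6, 3, 2) = 6.

6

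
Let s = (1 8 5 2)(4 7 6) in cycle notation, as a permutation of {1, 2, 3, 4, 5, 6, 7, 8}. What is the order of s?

The disjoint cycles have lengths 4, 3, 1.
The order is lcm(4, 3) = 12.

12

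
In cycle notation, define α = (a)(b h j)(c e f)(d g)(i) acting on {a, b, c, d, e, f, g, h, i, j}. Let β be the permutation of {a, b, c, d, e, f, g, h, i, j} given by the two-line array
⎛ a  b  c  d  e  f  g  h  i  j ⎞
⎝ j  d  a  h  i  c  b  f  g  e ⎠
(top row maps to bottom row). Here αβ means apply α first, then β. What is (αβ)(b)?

α(b) = h, then β(h) = f; composing gives (αβ)(b) = f.

f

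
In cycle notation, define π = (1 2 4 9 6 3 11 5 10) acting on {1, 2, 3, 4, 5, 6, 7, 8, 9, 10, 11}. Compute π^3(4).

3

4 lies in the 9-cycle (1 2 4 9 6 3 11 5 10).
Advancing 3 steps from 4: 4 → 9 → 6 → 3.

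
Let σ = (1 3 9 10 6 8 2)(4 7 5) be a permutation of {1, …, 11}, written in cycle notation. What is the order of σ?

The disjoint cycles have lengths 7, 3, 1.
The order is lcm(7, 3) = 21.

21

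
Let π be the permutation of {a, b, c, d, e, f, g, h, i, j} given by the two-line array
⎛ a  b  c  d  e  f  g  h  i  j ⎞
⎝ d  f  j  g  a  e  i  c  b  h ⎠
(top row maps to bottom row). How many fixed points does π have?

No element satisfies π(x) = x, so there are 0 fixed points.

0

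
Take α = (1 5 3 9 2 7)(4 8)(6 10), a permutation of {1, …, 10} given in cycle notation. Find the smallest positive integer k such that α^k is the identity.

The disjoint cycles have lengths 6, 2, 2.
The order is lcm(6, 2, 2) = 6.

6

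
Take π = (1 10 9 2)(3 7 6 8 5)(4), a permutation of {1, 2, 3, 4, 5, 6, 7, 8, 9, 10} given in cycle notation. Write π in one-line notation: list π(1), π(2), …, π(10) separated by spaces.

Reading each image from the cycles: 1↦10, 2↦1, 3↦7, 4↦4, 5↦3, 6↦8, 7↦6, 8↦5, 9↦2, 10↦9.
Listing these in domain order gives 10 1 7 4 3 8 6 5 2 9.

10 1 7 4 3 8 6 5 2 9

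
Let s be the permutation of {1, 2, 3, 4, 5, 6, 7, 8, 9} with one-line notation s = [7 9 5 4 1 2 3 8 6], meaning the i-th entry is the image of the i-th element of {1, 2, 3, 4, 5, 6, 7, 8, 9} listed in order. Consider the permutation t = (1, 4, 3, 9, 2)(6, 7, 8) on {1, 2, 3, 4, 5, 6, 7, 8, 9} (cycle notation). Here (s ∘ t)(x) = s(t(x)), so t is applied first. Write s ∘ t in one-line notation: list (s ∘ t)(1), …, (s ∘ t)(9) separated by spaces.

Chase each element through t then s: 1 → 4 → 4; 2 → 1 → 7; 3 → 9 → 6; 4 → 3 → 5; 5 → 5 → 1; 6 → 7 → 3; 7 → 8 → 8; 8 → 6 → 2; 9 → 2 → 9.
So s ∘ t in one-line form is 4 7 6 5 1 3 8 2 9.

4 7 6 5 1 3 8 2 9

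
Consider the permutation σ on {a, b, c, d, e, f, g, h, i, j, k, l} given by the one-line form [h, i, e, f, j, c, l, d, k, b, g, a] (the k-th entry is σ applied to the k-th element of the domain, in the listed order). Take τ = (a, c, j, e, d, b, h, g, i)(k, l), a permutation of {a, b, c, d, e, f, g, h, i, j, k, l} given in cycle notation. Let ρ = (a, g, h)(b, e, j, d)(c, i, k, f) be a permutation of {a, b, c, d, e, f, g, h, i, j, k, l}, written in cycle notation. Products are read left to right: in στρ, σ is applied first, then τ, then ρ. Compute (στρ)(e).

Chase e: σ(e) = j; τ(j) = e; ρ(e) = j. Hence (στρ)(e) = j.

j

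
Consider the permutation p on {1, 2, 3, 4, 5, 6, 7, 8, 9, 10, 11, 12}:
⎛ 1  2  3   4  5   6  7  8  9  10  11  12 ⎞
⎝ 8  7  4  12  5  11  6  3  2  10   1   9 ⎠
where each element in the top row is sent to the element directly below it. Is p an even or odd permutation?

In disjoint-cycle form the cycle lengths are 10, 1, 1.
A cycle is odd iff its length is even; p has 1 even-length cycle, so sgn(p) = (−1)^1 and p is odd.

odd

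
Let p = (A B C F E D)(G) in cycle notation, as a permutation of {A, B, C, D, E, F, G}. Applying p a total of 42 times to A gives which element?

A lies in the 6-cycle (A B C F E D).
On a 6-cycle, p^6 is the identity, so p^42 = p^0 there (42 ≡ 0 mod 6).
So p^42(A) = A.

A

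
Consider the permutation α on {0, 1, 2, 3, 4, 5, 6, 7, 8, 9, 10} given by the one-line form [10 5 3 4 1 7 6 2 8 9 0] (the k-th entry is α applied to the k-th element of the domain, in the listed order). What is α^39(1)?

2

Tracing 1 → 5 → … returns to 1 after 6 steps, so 1 lies in a 6-cycle (1, 5, 7, 2, 3, 4).
Since the cycle has length 6, α^39 acts on it the same as α^3 (39 mod 6 = 3).
Stepping 3 places around the cycle: 1 → 5 → 7 → 2.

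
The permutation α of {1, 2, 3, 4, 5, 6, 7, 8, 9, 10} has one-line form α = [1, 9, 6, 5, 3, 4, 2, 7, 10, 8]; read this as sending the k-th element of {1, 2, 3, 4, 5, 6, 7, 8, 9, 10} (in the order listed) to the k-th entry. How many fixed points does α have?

1

The fixed points (elements with α(x) = x) are {1}, so there is 1.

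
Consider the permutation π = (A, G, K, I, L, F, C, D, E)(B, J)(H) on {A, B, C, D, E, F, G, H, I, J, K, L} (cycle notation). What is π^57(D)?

G

D lies in the 9-cycle (A, G, K, I, L, F, C, D, E).
Since the cycle has length 9, π^57 acts on it the same as π^3 (57 mod 9 = 3).
Stepping 3 places around the cycle: D → E → A → G.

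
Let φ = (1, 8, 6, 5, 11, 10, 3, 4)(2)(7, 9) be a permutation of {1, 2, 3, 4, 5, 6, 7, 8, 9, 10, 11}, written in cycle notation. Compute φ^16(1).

1 lies in the 8-cycle (1, 8, 6, 5, 11, 10, 3, 4).
On an 8-cycle, φ^8 is the identity, so φ^16 = φ^0 there (16 ≡ 0 mod 8).
So φ^16(1) = 1.

1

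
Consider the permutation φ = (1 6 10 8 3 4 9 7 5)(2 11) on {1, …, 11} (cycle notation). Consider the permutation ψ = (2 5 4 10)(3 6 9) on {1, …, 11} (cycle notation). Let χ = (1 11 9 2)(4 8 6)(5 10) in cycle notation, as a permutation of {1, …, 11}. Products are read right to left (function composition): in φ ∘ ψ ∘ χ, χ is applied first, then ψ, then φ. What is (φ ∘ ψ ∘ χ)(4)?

(φ ∘ ψ ∘ χ)(4) = φ(ψ(χ(4))). χ(4) = 8, then ψ(8) = 8, then φ(8) = 3, so the result is 3.

3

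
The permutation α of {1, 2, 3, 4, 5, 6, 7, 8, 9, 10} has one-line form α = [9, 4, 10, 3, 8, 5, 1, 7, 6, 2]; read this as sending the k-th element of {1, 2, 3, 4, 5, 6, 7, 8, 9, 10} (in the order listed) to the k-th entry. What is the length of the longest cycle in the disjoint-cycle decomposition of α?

Decomposing into disjoint cycles gives (1, 9, 6, 5, 8, 7)(2, 4, 3, 10); the longest has length 6.

6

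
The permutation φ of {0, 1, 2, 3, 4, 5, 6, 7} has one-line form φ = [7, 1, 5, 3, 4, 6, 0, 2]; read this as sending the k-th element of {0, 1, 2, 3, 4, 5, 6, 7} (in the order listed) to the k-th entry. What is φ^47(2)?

Tracing 2 → 5 → … returns to 2 after 5 steps, so 2 lies in a 5-cycle (0, 7, 2, 5, 6).
On a 5-cycle, φ^5 is the identity, so φ^47 = φ^2 there (47 ≡ 2 mod 5).
Advancing 2 steps from 2: 2 → 5 → 6.

6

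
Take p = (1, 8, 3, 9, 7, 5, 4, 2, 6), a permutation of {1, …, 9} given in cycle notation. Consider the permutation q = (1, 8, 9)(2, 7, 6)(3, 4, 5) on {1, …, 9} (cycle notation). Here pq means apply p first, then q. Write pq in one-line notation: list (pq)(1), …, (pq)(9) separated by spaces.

(pq)(x) = q(p(x)). Computing each image: q(p(1)) = q(8) = 9, q(p(2)) = q(6) = 2, q(p(3)) = q(9) = 1, q(p(4)) = q(2) = 7, q(p(5)) = q(4) = 5, q(p(6)) = q(1) = 8, q(p(7)) = q(5) = 3, q(p(8)) = q(3) = 4, q(p(9)) = q(7) = 6.
Hence pq = [9 2 1 7 5 8 3 4 6].

9 2 1 7 5 8 3 4 6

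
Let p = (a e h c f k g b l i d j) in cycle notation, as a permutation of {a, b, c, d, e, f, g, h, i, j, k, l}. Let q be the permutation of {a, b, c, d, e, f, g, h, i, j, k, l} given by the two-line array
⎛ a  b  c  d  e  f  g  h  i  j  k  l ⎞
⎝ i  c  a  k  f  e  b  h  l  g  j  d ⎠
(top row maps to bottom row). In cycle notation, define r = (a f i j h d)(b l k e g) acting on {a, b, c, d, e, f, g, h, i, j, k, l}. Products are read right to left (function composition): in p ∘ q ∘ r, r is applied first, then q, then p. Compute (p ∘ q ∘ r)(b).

Chase b: r(b) = l; q(l) = d; p(d) = j. Hence (p ∘ q ∘ r)(b) = j.

j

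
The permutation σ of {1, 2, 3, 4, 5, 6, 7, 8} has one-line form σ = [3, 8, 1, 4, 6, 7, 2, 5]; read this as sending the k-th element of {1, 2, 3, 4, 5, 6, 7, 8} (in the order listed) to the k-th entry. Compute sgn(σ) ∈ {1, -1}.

In disjoint-cycle form the cycle lengths are 5, 2, 1.
A cycle is odd iff its length is even; σ has 1 even-length cycle, so sgn(σ) = (−1)^1 and σ is odd.

-1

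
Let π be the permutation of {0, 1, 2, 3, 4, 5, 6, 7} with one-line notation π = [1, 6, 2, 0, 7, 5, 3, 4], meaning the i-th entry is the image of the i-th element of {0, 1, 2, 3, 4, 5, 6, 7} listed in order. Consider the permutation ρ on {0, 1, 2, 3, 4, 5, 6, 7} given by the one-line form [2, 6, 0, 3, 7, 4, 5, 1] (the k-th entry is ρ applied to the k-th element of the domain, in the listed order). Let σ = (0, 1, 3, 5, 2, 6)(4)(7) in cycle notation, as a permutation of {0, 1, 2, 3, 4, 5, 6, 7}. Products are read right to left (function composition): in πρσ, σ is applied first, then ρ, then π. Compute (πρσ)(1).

Chase 1: σ(1) = 3; ρ(3) = 3; π(3) = 0. Hence (πρσ)(1) = 0.

0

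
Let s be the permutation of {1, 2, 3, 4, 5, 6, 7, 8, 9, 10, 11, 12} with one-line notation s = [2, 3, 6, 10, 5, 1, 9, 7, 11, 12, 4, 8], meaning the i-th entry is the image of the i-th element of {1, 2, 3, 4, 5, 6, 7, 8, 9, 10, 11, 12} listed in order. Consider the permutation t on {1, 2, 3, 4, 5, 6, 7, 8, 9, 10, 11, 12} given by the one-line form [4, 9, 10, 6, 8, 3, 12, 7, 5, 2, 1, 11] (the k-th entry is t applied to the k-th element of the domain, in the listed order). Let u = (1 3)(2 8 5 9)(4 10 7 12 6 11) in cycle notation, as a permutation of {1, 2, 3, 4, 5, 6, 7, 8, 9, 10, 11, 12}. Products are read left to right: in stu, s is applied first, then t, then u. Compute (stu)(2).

7

(stu)(2) = u(t(s(2))). s(2) = 3, then t(3) = 10, then u(10) = 7, so the result is 7.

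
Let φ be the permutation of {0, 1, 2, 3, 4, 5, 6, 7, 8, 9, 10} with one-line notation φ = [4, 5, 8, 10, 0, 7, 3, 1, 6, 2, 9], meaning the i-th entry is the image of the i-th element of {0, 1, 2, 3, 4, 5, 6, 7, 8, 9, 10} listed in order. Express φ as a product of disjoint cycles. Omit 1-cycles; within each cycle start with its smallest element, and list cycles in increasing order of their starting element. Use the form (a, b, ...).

(0, 4)(1, 5, 7)(2, 8, 6, 3, 10, 9)

Start at 0 and follow images: 0 → 4 → 0, giving the cycle (0, 4).
Continuing from each remaining unvisited element yields (0, 4)(1, 5, 7)(2, 8, 6, 3, 10, 9).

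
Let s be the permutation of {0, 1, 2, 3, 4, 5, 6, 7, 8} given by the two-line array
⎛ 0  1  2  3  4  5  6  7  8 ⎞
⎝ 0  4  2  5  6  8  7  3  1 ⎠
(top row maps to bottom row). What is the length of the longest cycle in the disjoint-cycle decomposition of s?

Decomposing into disjoint cycles gives (1, 4, 6, 7, 3, 5, 8); the longest has length 7.

7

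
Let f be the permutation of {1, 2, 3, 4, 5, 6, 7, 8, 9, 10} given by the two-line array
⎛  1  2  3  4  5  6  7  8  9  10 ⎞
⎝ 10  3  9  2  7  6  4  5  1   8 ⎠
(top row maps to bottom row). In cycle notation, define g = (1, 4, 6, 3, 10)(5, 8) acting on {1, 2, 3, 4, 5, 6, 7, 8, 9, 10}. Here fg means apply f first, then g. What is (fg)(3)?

9

First apply f: f(3) = 9, then g(9) = 9. Thus (fg)(3) = 9.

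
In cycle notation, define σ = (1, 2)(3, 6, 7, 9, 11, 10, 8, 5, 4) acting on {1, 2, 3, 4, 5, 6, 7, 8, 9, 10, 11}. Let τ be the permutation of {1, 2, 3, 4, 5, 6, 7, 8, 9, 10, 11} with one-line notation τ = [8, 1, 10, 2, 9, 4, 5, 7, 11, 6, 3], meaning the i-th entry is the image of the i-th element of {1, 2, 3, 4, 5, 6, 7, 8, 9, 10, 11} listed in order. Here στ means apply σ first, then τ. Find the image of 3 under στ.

(στ)(3) = τ(σ(3)). σ(3) = 6, then τ(6) = 4. So (στ)(3) = 4.

4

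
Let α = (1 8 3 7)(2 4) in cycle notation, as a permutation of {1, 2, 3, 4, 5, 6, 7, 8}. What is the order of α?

4

The disjoint cycles have lengths 4, 2, 1, 1.
The order is lcm(4, 2) = 4.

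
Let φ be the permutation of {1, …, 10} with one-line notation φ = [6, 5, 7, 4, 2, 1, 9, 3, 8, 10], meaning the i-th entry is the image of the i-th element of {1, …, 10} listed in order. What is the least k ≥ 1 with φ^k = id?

Writing φ as disjoint cycles, the cycle lengths are 4, 2, 2, 1, 1.
The order is lcm(4, 2, 2) = 4.

4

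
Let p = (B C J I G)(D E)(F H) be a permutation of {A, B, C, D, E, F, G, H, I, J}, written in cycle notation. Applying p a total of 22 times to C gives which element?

C lies in the 5-cycle (B C J I G).
Powers repeat with period 5 on this cycle, and 22 mod 5 = 2, so p^22(C) = p^2(C).
Advancing 2 steps from C: C → J → I.

I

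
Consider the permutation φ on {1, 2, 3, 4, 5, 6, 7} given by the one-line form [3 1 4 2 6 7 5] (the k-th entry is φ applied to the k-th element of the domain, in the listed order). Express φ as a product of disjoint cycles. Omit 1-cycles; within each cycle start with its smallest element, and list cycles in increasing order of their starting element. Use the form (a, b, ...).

(1, 3, 4, 2)(5, 6, 7)

Iterating φ from 1 gives 1 → 3 → 4 → 2 → 1; that is the 4-cycle (1, 3, 4, 2).
Repeating from the next unused element and collecting all non-trivial cycles gives (1, 3, 4, 2)(5, 6, 7).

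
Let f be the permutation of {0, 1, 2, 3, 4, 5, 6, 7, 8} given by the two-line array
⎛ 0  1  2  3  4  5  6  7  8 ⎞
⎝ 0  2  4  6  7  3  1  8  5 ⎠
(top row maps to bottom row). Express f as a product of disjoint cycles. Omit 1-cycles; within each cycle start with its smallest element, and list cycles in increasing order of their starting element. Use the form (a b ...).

(1 2 4 7 8 5 3 6)

From 1: 1 → 2 → 4 → 7 → 8 → 5 → 3 → 6 → 1, closing the cycle (1 2 4 7 8 5 3 6).
Continuing from each remaining unvisited element yields (1 2 4 7 8 5 3 6).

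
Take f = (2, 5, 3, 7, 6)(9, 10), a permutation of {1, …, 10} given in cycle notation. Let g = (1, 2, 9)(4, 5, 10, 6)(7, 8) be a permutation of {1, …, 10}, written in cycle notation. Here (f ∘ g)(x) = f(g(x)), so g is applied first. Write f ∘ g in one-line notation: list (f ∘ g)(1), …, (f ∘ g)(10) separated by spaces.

(f ∘ g)(x) = f(g(x)). Computing each image: f(g(1)) = f(2) = 5, f(g(2)) = f(9) = 10, f(g(3)) = f(3) = 7, f(g(4)) = f(5) = 3, f(g(5)) = f(10) = 9, f(g(6)) = f(4) = 4, f(g(7)) = f(8) = 8, f(g(8)) = f(7) = 6, f(g(9)) = f(1) = 1, f(g(10)) = f(6) = 2.
Hence f ∘ g = [5 10 7 3 9 4 8 6 1 2].

5 10 7 3 9 4 8 6 1 2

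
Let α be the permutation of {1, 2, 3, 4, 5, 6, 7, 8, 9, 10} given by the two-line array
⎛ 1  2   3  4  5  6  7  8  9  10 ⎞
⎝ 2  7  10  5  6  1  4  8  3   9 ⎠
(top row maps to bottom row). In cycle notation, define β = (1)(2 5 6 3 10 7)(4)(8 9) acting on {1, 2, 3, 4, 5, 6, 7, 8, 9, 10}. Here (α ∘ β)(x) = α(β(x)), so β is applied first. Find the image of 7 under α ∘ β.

7

(α ∘ β)(7) = α(β(7)). β(7) = 2, then α(2) = 7. So (α ∘ β)(7) = 7.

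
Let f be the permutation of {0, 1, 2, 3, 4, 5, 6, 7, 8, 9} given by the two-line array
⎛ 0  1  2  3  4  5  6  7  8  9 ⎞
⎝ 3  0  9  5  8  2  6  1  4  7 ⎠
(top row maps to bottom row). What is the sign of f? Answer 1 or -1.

-1

In disjoint-cycle form the cycle lengths are 7, 2, 1.
A cycle of length ℓ contributes ℓ−1 transpositions, so f is a product of 6 + 1 = 7 transpositions — odd.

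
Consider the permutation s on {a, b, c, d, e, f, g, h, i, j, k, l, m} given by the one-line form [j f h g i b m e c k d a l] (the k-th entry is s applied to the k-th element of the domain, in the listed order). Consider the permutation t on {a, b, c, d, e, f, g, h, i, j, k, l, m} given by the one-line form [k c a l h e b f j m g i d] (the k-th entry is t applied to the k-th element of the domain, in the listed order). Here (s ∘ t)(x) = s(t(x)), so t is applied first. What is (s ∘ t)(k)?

First apply t: t(k) = g, then s(g) = m. Thus (s ∘ t)(k) = m.

m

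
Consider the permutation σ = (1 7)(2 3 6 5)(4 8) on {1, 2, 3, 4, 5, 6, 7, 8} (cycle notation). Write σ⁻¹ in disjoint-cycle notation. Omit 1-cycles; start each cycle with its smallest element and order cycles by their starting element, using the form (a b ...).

If σ sends a → b within a cycle, σ⁻¹ sends b → a; equivalently, reverse each cycle.
After reversing and putting each cycle's least element first, σ⁻¹ = (1 7)(2 5 6 3)(4 8).

(1 7)(2 5 6 3)(4 8)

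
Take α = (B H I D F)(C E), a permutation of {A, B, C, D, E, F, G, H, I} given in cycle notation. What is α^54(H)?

H lies in the 5-cycle (B H I D F).
Powers repeat with period 5 on this cycle, and 54 mod 5 = 4, so α^54(H) = α^4(H).
Stepping 4 places around the cycle: H → I → D → F → B.

B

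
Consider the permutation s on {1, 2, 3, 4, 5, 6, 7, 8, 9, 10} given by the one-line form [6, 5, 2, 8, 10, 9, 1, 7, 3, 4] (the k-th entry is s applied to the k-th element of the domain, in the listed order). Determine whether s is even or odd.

In disjoint-cycle form the cycle lengths are 10.
A cycle of length ℓ contributes ℓ−1 transpositions, so s is a product of 9 transpositions — odd.

odd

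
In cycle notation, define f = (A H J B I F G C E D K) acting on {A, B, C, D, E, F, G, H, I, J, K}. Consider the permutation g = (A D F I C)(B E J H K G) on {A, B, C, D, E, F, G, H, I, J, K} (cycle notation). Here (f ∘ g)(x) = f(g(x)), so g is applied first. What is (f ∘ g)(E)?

(f ∘ g)(E) = f(g(E)). g(E) = J, then f(J) = B. So (f ∘ g)(E) = B.

B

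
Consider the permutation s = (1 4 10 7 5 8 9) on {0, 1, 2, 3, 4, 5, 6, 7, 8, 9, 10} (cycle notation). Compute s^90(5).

5 lies in the 7-cycle (1 4 10 7 5 8 9).
On a 7-cycle, s^7 is the identity, so s^90 = s^6 there (90 ≡ 6 mod 7).
Advancing 6 steps from 5: 5 → 8 → 9 → 1 → 4 → 10 → 7.

7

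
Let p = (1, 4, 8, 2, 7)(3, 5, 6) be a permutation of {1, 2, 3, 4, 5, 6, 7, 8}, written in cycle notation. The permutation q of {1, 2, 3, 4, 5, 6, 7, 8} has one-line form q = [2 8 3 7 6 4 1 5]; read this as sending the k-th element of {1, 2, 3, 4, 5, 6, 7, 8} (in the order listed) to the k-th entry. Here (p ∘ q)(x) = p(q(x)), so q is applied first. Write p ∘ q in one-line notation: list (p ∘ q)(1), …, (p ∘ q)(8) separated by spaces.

For each element, apply q then p: 1 → 2 → 7; 2 → 8 → 2; 3 → 3 → 5; 4 → 7 → 1; 5 → 6 → 3; 6 → 4 → 8; 7 → 1 → 4; 8 → 5 → 6.
Collecting the images, p ∘ q = [7 2 5 1 3 8 4 6].

7 2 5 1 3 8 4 6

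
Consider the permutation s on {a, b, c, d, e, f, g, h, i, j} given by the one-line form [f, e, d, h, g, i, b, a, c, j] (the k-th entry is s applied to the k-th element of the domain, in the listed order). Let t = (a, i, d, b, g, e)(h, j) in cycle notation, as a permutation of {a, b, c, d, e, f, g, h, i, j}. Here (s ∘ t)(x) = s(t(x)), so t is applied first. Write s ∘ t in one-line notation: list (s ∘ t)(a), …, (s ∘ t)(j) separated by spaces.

c b d e f i g j h a

(s ∘ t)(x) = s(t(x)). Computing each image: s(t(a)) = s(i) = c, s(t(b)) = s(g) = b, s(t(c)) = s(c) = d, s(t(d)) = s(b) = e, s(t(e)) = s(a) = f, s(t(f)) = s(f) = i, s(t(g)) = s(e) = g, s(t(h)) = s(j) = j, s(t(i)) = s(d) = h, s(t(j)) = s(h) = a.
Hence s ∘ t = [c b d e f i g j h a].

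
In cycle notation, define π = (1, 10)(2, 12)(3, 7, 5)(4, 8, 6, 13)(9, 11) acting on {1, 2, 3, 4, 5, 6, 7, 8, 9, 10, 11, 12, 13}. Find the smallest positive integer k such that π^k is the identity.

The cycle type of π is (4, 3, 2, 2, 2).
The order of π is the least common multiple of its cycle lengths: lcm(4, 3, 2, 2, 2) = 12.

12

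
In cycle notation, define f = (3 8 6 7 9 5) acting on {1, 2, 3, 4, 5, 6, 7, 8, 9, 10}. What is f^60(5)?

5 lies in the 6-cycle (3 8 6 7 9 5).
Since the cycle has length 6, f^60 acts on it the same as f^0 (60 mod 6 = 0).
So f^60(5) = 5.

5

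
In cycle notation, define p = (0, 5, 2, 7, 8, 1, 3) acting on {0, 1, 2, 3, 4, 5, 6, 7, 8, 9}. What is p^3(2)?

2 lies in the 7-cycle (0, 5, 2, 7, 8, 1, 3).
Stepping 3 places around the cycle: 2 → 7 → 8 → 1.

1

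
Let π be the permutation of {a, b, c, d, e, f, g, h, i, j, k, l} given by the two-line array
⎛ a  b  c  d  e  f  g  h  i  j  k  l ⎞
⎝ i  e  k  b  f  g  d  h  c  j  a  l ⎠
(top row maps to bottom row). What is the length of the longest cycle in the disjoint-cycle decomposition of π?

Decomposing into disjoint cycles gives (a i c k)(b e f g d); the longest has length 5.

5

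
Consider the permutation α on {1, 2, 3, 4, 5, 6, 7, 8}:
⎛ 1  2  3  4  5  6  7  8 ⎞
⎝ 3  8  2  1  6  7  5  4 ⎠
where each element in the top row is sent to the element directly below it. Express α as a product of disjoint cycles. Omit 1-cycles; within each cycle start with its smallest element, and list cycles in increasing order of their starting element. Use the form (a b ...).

(1 3 2 8 4)(5 6 7)

From 1: 1 → 3 → 2 → 8 → 4 → 1, closing the cycle (1 3 2 8 4).
Repeating from the next unused element and collecting all non-trivial cycles gives (1 3 2 8 4)(5 6 7).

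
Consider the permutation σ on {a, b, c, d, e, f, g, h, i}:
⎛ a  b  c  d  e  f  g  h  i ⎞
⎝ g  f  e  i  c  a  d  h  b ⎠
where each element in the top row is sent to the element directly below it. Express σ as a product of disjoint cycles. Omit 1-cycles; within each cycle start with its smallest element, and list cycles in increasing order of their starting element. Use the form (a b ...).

From a: a → g → d → i → b → f → a, closing the cycle (a g d i b f).
Repeating from the next unused element and collecting all non-trivial cycles gives (a g d i b f)(c e).

(a g d i b f)(c e)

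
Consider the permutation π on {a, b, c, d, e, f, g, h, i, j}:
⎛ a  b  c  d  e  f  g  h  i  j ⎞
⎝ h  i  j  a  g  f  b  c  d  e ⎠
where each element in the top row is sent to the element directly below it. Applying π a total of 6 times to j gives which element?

Tracing j → e → … returns to j after 9 steps, so j lies in a 9-cycle (a h c j e g b i d).
Advancing 6 steps from j: j → e → g → b → i → d → a.

a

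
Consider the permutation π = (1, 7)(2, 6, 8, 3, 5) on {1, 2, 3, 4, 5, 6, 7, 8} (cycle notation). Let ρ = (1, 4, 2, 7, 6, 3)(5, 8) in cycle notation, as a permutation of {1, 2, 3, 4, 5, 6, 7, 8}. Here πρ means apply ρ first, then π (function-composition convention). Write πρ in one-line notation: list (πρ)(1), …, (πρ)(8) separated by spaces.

(πρ)(x) = π(ρ(x)). Computing each image: π(ρ(1)) = π(4) = 4, π(ρ(2)) = π(7) = 1, π(ρ(3)) = π(1) = 7, π(ρ(4)) = π(2) = 6, π(ρ(5)) = π(8) = 3, π(ρ(6)) = π(3) = 5, π(ρ(7)) = π(6) = 8, π(ρ(8)) = π(5) = 2.
Hence πρ = [4 1 7 6 3 5 8 2].

4 1 7 6 3 5 8 2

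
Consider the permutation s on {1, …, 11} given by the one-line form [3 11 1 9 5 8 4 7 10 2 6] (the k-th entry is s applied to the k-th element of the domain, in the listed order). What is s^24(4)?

Tracing 4 → 9 → … returns to 4 after 8 steps, so 4 lies in an 8-cycle (2 11 6 8 7 4 9 10).
On an 8-cycle, s^8 is the identity, so s^24 = s^0 there (24 ≡ 0 mod 8).
So s^24(4) = 4.

4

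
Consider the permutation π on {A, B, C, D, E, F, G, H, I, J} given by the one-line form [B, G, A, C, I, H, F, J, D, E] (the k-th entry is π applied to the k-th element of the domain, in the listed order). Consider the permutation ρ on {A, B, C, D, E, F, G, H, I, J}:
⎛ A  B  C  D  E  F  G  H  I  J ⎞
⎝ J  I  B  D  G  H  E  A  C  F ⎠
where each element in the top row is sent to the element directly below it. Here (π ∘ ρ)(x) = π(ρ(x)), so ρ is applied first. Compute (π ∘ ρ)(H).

B

First apply ρ: ρ(H) = A, then π(A) = B. Thus (π ∘ ρ)(H) = B.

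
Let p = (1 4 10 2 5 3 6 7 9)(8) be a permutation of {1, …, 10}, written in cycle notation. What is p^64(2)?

2 lies in the 9-cycle (1 4 10 2 5 3 6 7 9).
Powers repeat with period 9 on this cycle, and 64 mod 9 = 1, so p^64(2) = p^1(2).
Advancing 1 step from 2: 2 → 5.

5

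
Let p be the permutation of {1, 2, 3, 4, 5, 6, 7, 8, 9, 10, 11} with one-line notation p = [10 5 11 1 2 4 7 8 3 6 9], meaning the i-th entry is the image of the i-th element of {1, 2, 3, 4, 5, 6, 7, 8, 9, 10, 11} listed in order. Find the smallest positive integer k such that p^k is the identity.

12

Decomposing into disjoint cycles gives cycle lengths 4, 3, 2, 1, 1.
The order of p is the least common multiple of its cycle lengths: lcm(4, 3, 2) = 12.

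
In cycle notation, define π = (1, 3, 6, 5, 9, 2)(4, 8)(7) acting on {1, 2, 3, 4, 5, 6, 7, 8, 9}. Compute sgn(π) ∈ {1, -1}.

1

The cycle lengths are 6, 2, 1.
A cycle is odd iff its length is even; π has 2 even-length cycles, so sgn(π) = (−1)^2 and π is even.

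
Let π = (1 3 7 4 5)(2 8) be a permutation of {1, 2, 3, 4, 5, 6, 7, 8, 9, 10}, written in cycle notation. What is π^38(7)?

7 lies in the 5-cycle (1 3 7 4 5).
On a 5-cycle, π^5 is the identity, so π^38 = π^3 there (38 ≡ 3 mod 5).
Advancing 3 steps from 7: 7 → 4 → 5 → 1.

1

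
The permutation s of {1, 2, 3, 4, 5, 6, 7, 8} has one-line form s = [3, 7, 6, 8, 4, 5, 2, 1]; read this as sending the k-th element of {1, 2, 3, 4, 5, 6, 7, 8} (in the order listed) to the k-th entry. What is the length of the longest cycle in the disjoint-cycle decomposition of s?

Decomposing into disjoint cycles gives (1 3 6 5 4 8)(2 7); the longest has length 6.

6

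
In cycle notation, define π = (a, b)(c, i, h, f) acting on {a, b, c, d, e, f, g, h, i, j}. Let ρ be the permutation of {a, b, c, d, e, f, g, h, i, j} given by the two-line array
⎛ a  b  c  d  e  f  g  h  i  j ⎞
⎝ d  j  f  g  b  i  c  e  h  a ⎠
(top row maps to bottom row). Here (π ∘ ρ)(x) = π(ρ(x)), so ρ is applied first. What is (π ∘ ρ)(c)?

ρ(c) = f, then π(f) = c; composing gives (π ∘ ρ)(c) = c.

c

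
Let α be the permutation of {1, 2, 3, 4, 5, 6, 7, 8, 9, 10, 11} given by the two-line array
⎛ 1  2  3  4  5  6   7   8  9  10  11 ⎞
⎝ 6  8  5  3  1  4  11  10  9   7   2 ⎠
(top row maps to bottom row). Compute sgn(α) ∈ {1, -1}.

In disjoint-cycle form the cycle lengths are 5, 5, 1.
A cycle is odd iff its length is even; α has 0 even-length cycles, so sgn(α) = (−1)^0 and α is even.

1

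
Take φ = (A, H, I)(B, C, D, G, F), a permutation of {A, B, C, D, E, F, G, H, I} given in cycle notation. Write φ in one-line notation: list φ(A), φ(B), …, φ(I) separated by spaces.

H C D G E B F I A

Image by image: A→H, B→C, C→D, D→G, E→E, F→B, G→F, H→I, I→A.
So the one-line form is H C D G E B F I A.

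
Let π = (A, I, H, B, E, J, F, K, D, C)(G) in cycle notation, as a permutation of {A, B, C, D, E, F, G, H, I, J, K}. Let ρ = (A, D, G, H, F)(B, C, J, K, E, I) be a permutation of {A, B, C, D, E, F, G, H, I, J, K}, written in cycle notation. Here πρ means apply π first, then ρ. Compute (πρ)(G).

π(G) = G, then ρ(G) = H; composing gives (πρ)(G) = H.

H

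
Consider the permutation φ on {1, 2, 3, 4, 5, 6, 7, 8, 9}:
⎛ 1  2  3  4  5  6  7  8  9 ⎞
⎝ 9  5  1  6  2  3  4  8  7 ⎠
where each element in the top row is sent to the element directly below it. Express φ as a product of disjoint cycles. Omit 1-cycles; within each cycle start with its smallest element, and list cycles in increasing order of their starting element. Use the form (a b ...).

(1 9 7 4 6 3)(2 5)

Start at 1 and follow images: 1 → 9 → 7 → 4 → 6 → 3 → 1, giving the cycle (1 9 7 4 6 3).
Continuing from each remaining unvisited element yields (1 9 7 4 6 3)(2 5).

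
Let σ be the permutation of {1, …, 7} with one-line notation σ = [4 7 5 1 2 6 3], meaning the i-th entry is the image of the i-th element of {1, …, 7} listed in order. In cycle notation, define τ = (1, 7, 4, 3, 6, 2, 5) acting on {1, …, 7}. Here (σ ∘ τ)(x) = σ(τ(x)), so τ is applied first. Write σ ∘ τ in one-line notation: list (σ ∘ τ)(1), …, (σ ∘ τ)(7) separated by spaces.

3 2 6 5 4 7 1

(σ ∘ τ)(x) = σ(τ(x)). Computing each image: σ(τ(1)) = σ(7) = 3, σ(τ(2)) = σ(5) = 2, σ(τ(3)) = σ(6) = 6, σ(τ(4)) = σ(3) = 5, σ(τ(5)) = σ(1) = 4, σ(τ(6)) = σ(2) = 7, σ(τ(7)) = σ(4) = 1.
Hence σ ∘ τ = [3 2 6 5 4 7 1].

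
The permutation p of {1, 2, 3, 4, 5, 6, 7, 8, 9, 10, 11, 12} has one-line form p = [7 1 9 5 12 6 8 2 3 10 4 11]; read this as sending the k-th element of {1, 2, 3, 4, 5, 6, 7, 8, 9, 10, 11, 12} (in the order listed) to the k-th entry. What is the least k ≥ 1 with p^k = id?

The disjoint-cycle form of p has cycle lengths 4, 4, 2, 1, 1.
The order of p is the least common multiple of its cycle lengths: lcm(4, 4, 2) = 4.

4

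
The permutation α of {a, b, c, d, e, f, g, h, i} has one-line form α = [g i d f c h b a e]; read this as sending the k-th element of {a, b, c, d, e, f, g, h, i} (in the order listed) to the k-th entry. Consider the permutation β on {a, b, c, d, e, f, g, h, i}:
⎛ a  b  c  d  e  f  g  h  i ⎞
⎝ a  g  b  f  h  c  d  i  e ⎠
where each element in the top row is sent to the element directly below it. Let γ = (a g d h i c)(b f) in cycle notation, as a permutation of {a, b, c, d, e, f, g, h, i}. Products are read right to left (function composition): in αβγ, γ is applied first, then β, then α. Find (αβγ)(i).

(αβγ)(i) = α(β(γ(i))). γ(i) = c, then β(c) = b, then α(b) = i, so the result is i.

i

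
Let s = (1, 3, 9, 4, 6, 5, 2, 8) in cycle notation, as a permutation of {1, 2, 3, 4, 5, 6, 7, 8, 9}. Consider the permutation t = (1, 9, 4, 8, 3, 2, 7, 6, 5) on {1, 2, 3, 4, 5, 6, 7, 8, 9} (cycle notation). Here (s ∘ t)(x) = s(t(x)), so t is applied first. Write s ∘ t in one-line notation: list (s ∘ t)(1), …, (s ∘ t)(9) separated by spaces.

(s ∘ t)(x) = s(t(x)). Computing each image: s(t(1)) = s(9) = 4, s(t(2)) = s(7) = 7, s(t(3)) = s(2) = 8, s(t(4)) = s(8) = 1, s(t(5)) = s(1) = 3, s(t(6)) = s(5) = 2, s(t(7)) = s(6) = 5, s(t(8)) = s(3) = 9, s(t(9)) = s(4) = 6.
Hence s ∘ t = [4 7 8 1 3 2 5 9 6].

4 7 8 1 3 2 5 9 6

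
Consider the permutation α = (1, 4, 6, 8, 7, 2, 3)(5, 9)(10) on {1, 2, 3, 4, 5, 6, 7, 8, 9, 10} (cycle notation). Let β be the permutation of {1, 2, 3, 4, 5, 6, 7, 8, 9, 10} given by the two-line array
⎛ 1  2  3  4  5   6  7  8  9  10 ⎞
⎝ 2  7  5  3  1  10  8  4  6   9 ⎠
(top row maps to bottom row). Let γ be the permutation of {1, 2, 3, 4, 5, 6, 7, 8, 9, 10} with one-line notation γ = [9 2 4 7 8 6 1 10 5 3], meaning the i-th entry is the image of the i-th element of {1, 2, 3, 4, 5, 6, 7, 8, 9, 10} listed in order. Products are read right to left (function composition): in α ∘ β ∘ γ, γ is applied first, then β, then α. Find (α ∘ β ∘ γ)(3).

Apply the permutations in order: γ(3) = 4, then β(4) = 3, then α(3) = 1. So (α ∘ β ∘ γ)(3) = 1.

1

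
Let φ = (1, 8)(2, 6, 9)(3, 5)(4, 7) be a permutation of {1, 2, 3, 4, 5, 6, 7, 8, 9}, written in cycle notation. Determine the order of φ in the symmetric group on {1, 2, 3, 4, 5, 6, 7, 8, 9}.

6

The disjoint cycles have lengths 3, 2, 2, 2.
The order of φ is the least common multiple of its cycle lengths: lcm(3, 2, 2, 2) = 6.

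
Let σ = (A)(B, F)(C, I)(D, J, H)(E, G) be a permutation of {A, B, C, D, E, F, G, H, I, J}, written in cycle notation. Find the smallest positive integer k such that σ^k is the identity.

The cycle type of σ is (3, 2, 2, 2, 1).
Since disjoint cycles commute, ord(σ) = lcm(3, 2, 2, 2) = 6.

6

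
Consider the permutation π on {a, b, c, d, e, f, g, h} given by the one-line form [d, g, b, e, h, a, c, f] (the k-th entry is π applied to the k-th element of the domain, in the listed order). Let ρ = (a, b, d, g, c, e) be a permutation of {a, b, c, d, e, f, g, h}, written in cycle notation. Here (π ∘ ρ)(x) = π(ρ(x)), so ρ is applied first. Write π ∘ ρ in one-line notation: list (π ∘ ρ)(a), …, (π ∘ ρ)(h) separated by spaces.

g e h c d a b f

(π ∘ ρ)(x) = π(ρ(x)). Computing each image: π(ρ(a)) = π(b) = g, π(ρ(b)) = π(d) = e, π(ρ(c)) = π(e) = h, π(ρ(d)) = π(g) = c, π(ρ(e)) = π(a) = d, π(ρ(f)) = π(f) = a, π(ρ(g)) = π(c) = b, π(ρ(h)) = π(h) = f.
Hence π ∘ ρ = [g e h c d a b f].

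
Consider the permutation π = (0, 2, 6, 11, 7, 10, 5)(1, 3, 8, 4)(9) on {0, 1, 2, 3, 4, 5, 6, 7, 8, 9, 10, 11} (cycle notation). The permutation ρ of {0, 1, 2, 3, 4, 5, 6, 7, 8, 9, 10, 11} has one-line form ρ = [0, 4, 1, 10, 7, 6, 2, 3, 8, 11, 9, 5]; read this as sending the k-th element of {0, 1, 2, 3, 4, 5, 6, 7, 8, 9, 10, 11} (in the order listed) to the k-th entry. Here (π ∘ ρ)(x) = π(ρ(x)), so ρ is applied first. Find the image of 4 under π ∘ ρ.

ρ(4) = 7, then π(7) = 10; composing gives (π ∘ ρ)(4) = 10.

10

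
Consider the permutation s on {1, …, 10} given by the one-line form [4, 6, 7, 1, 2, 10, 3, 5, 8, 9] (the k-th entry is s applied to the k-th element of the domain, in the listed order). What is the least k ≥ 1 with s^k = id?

The disjoint-cycle form of s has cycle lengths 6, 2, 2.
The order of s is the least common multiple of its cycle lengths: lcm(6, 2, 2) = 6.

6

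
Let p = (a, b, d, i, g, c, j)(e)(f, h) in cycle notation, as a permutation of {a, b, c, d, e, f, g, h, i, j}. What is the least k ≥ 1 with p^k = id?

The cycle type of p is (7, 2, 1).
The order is lcm(7, 2) = 14.

14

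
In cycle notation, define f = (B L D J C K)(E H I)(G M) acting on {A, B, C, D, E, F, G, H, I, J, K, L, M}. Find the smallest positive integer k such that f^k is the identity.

The cycle type of f is (6, 3, 2, 1, 1).
The order is lcm(6, 3, 2) = 6.

6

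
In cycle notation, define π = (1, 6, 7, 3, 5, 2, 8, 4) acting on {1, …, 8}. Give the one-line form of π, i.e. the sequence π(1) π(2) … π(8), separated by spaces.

Image by image: 1↦6, 2↦8, 3↦5, 4↦1, 5↦2, 6↦7, 7↦3, 8↦4.
Listing these in domain order gives 6 8 5 1 2 7 3 4.

6 8 5 1 2 7 3 4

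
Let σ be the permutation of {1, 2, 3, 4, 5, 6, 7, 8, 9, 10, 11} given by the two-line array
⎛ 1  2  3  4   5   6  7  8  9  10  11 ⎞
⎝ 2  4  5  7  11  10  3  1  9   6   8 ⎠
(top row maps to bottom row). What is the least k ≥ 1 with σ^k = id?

8

Decomposing into disjoint cycles gives cycle lengths 8, 2, 1.
The order is lcm(8, 2) = 8.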